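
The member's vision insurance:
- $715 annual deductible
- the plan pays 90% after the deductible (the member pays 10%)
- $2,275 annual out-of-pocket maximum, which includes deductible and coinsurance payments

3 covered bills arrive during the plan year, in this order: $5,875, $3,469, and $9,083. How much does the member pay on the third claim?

Bill 1, $5,875: $715 to deductible, leaving $5,160; member's 10% is $516. Cost to member: $1,231. OOP to date $1,231.
Bill 2, $3,469: deductible met; 10% of $3,469 = $346.90. Member pays $346.90; OOP now $1,577.90.
Bill 3, $9,083: deductible met; 10% of $9,083 = $908.30. Adding that to $1,577.90 gives $2,486.20, past the $2,275 cap; member pays only $2,275 − $1,577.90 = $697.10.

$697.10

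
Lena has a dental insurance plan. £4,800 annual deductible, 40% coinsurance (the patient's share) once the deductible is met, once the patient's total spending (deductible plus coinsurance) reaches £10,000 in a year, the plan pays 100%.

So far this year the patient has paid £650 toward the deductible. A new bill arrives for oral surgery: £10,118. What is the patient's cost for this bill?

£650 of the £4,800 deductible is already met, leaving £4,150.
That leaves £10,118 − £4,150 = £5,968 for coinsurance.
40% of £5,968 = £2,387.20 falls to the patient.
That puts the patient's cost at £4,150 + £2,387.20 = £6,537.20 before any cap.
Total out-of-pocket so far would be £650 + £6,537.20 = £7,187.20, below the £10,000 cap — no reduction.

£6,537.20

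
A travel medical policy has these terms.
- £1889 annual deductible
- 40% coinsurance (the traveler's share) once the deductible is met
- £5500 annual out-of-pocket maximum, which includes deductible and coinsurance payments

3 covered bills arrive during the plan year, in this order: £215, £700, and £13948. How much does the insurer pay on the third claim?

Claim 1 (£215): all of it applies to the deductible. Cost to traveler: £215. OOP to date £215. Plan pays £215 − £215 = £0.
Claim 2 (£700): entire amount goes to the deductible. Traveler pays £700; OOP now £915. Insurer: £700 − £700 = £0.
Claim 3 (£13948): £974 finishes the deductible; £12974 goes to coinsurance; 40% of £12974 = £5189.60. Together that's £974 + £5189.60 = £6163.60. OOP would hit £7078.60 > £5500, so the cap limits the traveler to £5500 − £915 = £4585. Plan pays £13948 − £4585 = £9363.

£9363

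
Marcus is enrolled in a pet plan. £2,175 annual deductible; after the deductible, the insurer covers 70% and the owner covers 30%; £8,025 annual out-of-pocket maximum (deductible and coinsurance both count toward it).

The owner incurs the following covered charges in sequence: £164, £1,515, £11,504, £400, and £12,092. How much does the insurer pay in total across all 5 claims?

£17,650

Claim 1 — £164: entire amount goes to the deductible. Owner pays £164; OOP now £164. Plan pays £164 − £164 = £0.
Claim 2 — £1,515: entire amount goes to the deductible. Owner pays £1,515; OOP now £1,679. Plan pays £1,515 − £1,515 = £0.
Claim 3 — £11,504: £496 to deductible, leaving £11,008; coinsurance £11,008 × 30% = £3,302.40. Owner pays £3,798.40; OOP now £5,477.40. Plan pays £11,504 − £3,798.40 = £7,705.60.
Claim 4 — £400: 30% coinsurance on £400 = £120. Owner owes £120 (running OOP £5,597.40). Insurer: £400 − £120 = £280.
Claim 5 — £12,092: 30% coinsurance on £12,092 = £3,627.60. Adding that to £5,597.40 gives £9,225, past the £8,025 cap; owner pays only £8,025 − £5,597.40 = £2,427.60. Plan pays £12,092 − £2,427.60 = £9,664.40.
Insurer total: £0 + £0 + £7,705.60 + £280 + £9,664.40 = £17,650.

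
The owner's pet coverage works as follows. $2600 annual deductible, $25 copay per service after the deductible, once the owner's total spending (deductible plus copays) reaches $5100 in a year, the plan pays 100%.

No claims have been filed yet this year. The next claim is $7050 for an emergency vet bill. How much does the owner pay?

$2625

Nothing has been paid toward the $2600 deductible, so the first $2600 of this charge is applied there.
That leaves $7050 − $2600 = $4450 for the copay.
Copay on this service: $25.
So the owner owes $2600 + $25 = $2625 before any cap.
Cumulative spending $0 + $2625 = $2625 stays under the $5100 maximum.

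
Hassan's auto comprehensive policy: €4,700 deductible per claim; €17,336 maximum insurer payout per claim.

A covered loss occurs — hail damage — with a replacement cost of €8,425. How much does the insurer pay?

After the deductible, €8,425 − €4,700 = €3,725 remains.
€3,725 is within the €17,336 limit, so the insurer pays €3,725.

€3,725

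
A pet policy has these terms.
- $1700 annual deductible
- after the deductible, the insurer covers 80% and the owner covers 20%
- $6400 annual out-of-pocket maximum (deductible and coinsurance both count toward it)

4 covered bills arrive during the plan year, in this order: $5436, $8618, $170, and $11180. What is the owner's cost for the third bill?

Bill 1, $5436: $1700 to deductible, leaving $3736; owner's 20% is $747.20. Owner owes $2447.20 (running OOP $2447.20).
Bill 2, $8618: deductible already satisfied, so owner's share is 20% × $8618 = $1723.60. Owner owes $1723.60 (running OOP $4170.80).
Bill 3, $170: deductible met; 20% of $170 = $34. Cost to owner: $34. OOP to date $4204.80.

$34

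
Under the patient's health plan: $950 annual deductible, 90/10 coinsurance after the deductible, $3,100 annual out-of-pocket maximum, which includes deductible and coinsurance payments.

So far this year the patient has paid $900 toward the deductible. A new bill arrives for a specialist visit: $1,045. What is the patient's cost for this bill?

$900 of the $950 deductible is already met, leaving $50.
The remaining $995 (= $1,045 − $50) moves to coinsurance.
Coinsurance: $995 × 10% = $99.50.
So the patient owes $50 + $99.50 = $149.50 before any cap.
Total out-of-pocket so far would be $900 + $149.50 = $1,049.50, below the $3,100 cap — no reduction.

$149.50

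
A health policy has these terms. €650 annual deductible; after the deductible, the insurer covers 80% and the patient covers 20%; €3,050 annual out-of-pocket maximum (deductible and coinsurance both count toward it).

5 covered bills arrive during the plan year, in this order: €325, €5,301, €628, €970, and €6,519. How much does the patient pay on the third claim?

€125.60

Bill 1, €325: fully absorbed by the deductible. Patient owes €325 (running OOP €325).
Bill 2, €5,301: deductible takes €325, €4,976 remains; 20% of €4,976 = €995.20. Patient owes €1,320.20 (running OOP €1,645.20).
Bill 3, €628: deductible already satisfied, so patient's share is 20% × €628 = €125.60. Patient pays €125.60; OOP now €1,770.80.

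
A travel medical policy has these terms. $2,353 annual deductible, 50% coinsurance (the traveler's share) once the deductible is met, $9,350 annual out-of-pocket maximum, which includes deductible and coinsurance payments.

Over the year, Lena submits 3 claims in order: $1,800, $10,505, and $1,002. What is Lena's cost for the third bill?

Claim 1 ($1,800): entire amount goes to the deductible. Traveler owes $1,800 (running OOP $1,800).
Claim 2 ($10,505): $553 finishes the deductible; $9,952 goes to coinsurance; 50% of $9,952 = $4,976. Traveler owes $5,529 (running OOP $7,329).
Claim 3 ($1,002): 50% coinsurance on $1,002 = $501. Traveler pays $501; OOP now $7,830.

$501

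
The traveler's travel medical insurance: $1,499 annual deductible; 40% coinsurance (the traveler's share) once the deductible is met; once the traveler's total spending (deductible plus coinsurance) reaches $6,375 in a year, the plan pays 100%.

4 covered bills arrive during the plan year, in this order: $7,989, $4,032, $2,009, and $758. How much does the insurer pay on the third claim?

$1,341.80

Claim 1 — $7,989: $1,499 to deductible, leaving $6,490; traveler's 40% is $2,596. Traveler pays $4,095; OOP now $4,095. Insurer: $7,989 − $4,095 = $3,894.
Claim 2 — $4,032: 40% coinsurance on $4,032 = $1,612.80. Cost to traveler: $1,612.80. OOP to date $5,707.80. Insurer: $4,032 − $1,612.80 = $2,419.20.
Claim 3 — $2,009: 40% coinsurance on $2,009 = $803.60. OOP would hit $6,511.40 > $6,375, so the cap limits the traveler to $6,375 − $5,707.80 = $667.20. Plan pays $2,009 − $667.20 = $1,341.80.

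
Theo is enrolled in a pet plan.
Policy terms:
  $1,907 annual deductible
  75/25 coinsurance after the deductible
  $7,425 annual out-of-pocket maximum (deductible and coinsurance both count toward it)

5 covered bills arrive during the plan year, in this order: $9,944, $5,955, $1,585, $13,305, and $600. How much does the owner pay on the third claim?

$396.25

Bill 1, $9,944: deductible takes $1,907, $8,037 remains; 25% of $8,037 = $2,009.25. Owner owes $3,916.25 (running OOP $3,916.25).
Bill 2, $5,955: 25% coinsurance on $5,955 = $1,488.75. Cost to owner: $1,488.75. OOP to date $5,405.
Bill 3, $1,585: 25% coinsurance on $1,585 = $396.25. Owner owes $396.25 (running OOP $5,801.25).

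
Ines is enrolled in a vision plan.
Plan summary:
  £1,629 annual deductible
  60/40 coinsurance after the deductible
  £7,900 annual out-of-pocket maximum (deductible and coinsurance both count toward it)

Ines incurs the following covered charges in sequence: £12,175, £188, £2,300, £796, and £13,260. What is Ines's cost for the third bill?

£920

Claim 1 (£12,175): £1,629 finishes the deductible; £10,546 goes to coinsurance; 40% of £10,546 = £4,218.40. Member owes £5,847.40 (running OOP £5,847.40).
Claim 2 (£188): 40% coinsurance on £188 = £75.20. Cost to member: £75.20. OOP to date £5,922.60.
Claim 3 (£2,300): deductible already satisfied, so member's share is 40% × £2,300 = £920. Member pays £920; OOP now £6,842.60.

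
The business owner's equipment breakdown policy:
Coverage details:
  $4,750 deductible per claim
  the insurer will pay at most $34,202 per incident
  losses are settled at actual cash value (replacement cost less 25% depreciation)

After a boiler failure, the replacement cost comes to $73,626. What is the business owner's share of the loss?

$39,424

Depreciate 25%: the covered value is $73,626 × 0.75 = $55,219.50.
Subtract the deductible: $55,219.50 − $4,750 = $50,469.50.
Since $50,469.50 > $34,202, the payout is capped at $34,202.
Out of pocket: $73,626 − $34,202 = $39,424.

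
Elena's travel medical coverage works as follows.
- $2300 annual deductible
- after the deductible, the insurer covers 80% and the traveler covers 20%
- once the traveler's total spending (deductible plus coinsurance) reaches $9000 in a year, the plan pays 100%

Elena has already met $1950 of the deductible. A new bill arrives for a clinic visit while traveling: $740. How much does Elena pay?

$1950 of the $2300 deductible is already met, leaving $350.
That leaves $740 − $350 = $390 for coinsurance.
Coinsurance: $390 × 20% = $78.
So the traveler owes $350 + $78 = $428 before any cap.
Total out-of-pocket so far would be $1950 + $428 = $2378, below the $9000 cap — no reduction.

$428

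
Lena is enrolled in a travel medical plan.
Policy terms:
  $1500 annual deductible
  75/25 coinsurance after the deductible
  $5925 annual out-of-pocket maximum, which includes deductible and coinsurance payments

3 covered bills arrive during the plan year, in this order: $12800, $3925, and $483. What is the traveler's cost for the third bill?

Claim 1 — $12800: $1500 to deductible, leaving $11300; 25% of $11300 = $2825. Traveler owes $4325 (running OOP $4325).
Claim 2 — $3925: 25% coinsurance on $3925 = $981.25. Cost to traveler: $981.25. OOP to date $5306.25.
Claim 3 — $483: deductible already satisfied, so traveler's share is 25% × $483 = $120.75. Traveler pays $120.75; OOP now $5427.

$120.75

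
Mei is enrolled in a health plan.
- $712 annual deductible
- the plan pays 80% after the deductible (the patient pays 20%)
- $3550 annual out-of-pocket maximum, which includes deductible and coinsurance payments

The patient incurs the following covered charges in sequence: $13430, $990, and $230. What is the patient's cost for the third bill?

Claim 1 — $13430: $712 finishes the deductible; $12718 goes to coinsurance; 20% of $12718 = $2543.60. Patient owes $3255.60 (running OOP $3255.60).
Claim 2 — $990: deductible met; 20% of $990 = $198. Patient pays $198; OOP now $3453.60.
Claim 3 — $230: deductible met; 20% of $230 = $46. Cost to patient: $46. OOP to date $3499.60.

$46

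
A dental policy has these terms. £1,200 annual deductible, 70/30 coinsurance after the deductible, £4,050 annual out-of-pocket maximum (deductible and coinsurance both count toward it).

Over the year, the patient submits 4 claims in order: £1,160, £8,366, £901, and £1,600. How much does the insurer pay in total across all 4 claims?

£7,977

Claim 1 (£1,160): fully absorbed by the deductible. Cost to patient: £1,160. OOP to date £1,160. Insurer: £1,160 − £1,160 = £0.
Claim 2 (£8,366): £40 to deductible, leaving £8,326; 30% of £8,326 = £2,497.80. Cost to patient: £2,537.80. OOP to date £3,697.80. Insurer: £8,366 − £2,537.80 = £5,828.20.
Claim 3 (£901): 30% coinsurance on £901 = £270.30. Cost to patient: £270.30. OOP to date £3,968.10. Plan pays £901 − £270.30 = £630.70.
Claim 4 (£1,600): deductible met; 30% of £1,600 = £480. OOP would hit £4,448.10 > £4,050, so the cap limits the patient to £4,050 − £3,968.10 = £81.90. Plan pays £1,600 − £81.90 = £1,518.10.
Insurer total: £0 + £5,828.20 + £630.70 + £1,518.10 = £7,977.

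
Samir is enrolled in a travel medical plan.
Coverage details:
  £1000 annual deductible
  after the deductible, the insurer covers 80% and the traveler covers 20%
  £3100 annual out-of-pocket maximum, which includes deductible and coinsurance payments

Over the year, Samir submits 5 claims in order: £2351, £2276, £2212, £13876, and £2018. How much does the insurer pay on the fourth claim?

£12943.80

Bill 1, £2351: £1000 to deductible, leaving £1351; traveler's 20% is £270.20. Cost to traveler: £1270.20. OOP to date £1270.20. Insurer: £2351 − £1270.20 = £1080.80.
Bill 2, £2276: 20% coinsurance on £2276 = £455.20. Traveler pays £455.20; OOP now £1725.40. Insurer: £2276 − £455.20 = £1820.80.
Bill 3, £2212: deductible already satisfied, so traveler's share is 20% × £2212 = £442.40. Cost to traveler: £442.40. OOP to date £2167.80. Plan pays £2212 − £442.40 = £1769.60.
Bill 4, £13876: 20% coinsurance on £13876 = £2775.20. OOP would hit £4943 > £3100, so the cap limits the traveler to £3100 − £2167.80 = £932.20. Insurer: £13876 − £932.20 = £12943.80.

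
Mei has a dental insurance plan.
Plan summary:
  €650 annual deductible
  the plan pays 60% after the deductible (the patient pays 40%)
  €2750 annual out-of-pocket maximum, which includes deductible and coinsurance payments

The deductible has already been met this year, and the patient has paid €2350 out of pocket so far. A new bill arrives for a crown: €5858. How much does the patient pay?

€400

With the deductible met, the entire €5858 is subject to coinsurance.
Patient's 40% share of €5858 is €2343.20.
Adding €2343.20 to the €2350 already spent would give €4693.20, which exceeds the €2750 cap; the patient pays just €2750 − €2350 = €400.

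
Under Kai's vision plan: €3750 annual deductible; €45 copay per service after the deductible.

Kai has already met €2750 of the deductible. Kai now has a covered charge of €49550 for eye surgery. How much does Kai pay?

€1045

€2750 of the €3750 deductible is already met, leaving €1000.
After the €1000 deductible portion, €49550 − €1000 = €48550 is subject to the copay.
Copay on this service: €45.
Member responsibility: €1000 + €45 = €1045.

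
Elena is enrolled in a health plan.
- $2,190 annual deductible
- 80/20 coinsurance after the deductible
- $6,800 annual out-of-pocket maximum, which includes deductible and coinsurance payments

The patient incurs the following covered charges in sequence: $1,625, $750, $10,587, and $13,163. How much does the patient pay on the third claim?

$2,117.40

#1 ($1,625): entire amount goes to the deductible. Patient pays $1,625; OOP now $1,625.
#2 ($750): $565 finishes the deductible; $185 goes to coinsurance; patient's 20% is $37. Patient pays $602; OOP now $2,227.
#3 ($10,587): deductible already satisfied, so patient's share is 20% × $10,587 = $2,117.40. Cost to patient: $2,117.40. OOP to date $4,344.40.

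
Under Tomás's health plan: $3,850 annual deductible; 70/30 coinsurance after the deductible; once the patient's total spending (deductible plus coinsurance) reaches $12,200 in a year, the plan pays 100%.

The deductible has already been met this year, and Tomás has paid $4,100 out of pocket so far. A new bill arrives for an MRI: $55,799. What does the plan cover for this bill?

$47,699

The deductible is already satisfied, so the full bill goes to coinsurance.
Patient's 30% share of $55,799 is $16,739.70.
Year-to-date out-of-pocket would reach $4,100 + $16,739.70 = $20,839.70, above the $12,200 maximum, so the patient pays only $12,200 − $4,100 = $8,100.
The plan picks up $55,799 − $8,100 = $47,699.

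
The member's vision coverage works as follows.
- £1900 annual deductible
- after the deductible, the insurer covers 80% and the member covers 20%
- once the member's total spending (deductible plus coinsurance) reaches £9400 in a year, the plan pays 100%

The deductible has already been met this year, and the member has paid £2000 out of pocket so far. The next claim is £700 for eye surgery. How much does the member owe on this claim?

With the deductible met, the entire £700 is subject to coinsurance.
20% of £700 = £140 falls to the member.
Total out-of-pocket so far would be £2000 + £140 = £2140, below the £9400 cap — no reduction.

£140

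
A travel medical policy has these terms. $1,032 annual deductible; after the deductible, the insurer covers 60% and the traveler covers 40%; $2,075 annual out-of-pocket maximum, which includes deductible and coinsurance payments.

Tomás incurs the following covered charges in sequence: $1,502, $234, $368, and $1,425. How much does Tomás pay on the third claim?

Claim 1 — $1,502: $1,032 to deductible, leaving $470; traveler's 40% is $188. Traveler owes $1,220 (running OOP $1,220).
Claim 2 — $234: deductible already satisfied, so traveler's share is 40% × $234 = $93.60. Traveler owes $93.60 (running OOP $1,313.60).
Claim 3 — $368: deductible met; 40% of $368 = $147.20. Traveler pays $147.20; OOP now $1,460.80.

$147.20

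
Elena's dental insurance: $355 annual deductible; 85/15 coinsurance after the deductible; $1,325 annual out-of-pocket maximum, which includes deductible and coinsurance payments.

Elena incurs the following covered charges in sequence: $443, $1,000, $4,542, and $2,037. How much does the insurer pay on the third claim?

$3,860.70

#1 ($443): deductible takes $355, $88 remains; patient's 15% is $13.20. Patient owes $368.20 (running OOP $368.20). Plan pays $443 − $368.20 = $74.80.
#2 ($1,000): deductible met; 15% of $1,000 = $150. Cost to patient: $150. OOP to date $518.20. Insurer: $1,000 − $150 = $850.
#3 ($4,542): deductible already satisfied, so patient's share is 15% × $4,542 = $681.30. Patient pays $681.30; OOP now $1,199.50. Insurer: $4,542 − $681.30 = $3,860.70.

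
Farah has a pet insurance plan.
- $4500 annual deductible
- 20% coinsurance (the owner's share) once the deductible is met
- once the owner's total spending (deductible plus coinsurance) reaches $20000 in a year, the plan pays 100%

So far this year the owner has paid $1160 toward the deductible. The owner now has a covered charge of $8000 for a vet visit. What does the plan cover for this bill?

$1160 of the $4500 deductible is already met, leaving $3340.
That leaves $8000 − $3340 = $4660 for coinsurance.
Coinsurance: $4660 × 20% = $932.
So the owner owes $3340 + $932 = $4272 before any cap.
Cumulative spending $1160 + $4272 = $5432 stays under the $20000 maximum.
The plan picks up $8000 − $4272 = $3728.

$3728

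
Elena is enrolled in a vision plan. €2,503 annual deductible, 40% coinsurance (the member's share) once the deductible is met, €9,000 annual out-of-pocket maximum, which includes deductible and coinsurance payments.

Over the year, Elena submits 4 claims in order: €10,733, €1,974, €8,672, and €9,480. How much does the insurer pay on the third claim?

#1 (€10,733): deductible takes €2,503, €8,230 remains; coinsurance €8,230 × 40% = €3,292. Member pays €5,795; OOP now €5,795. Insurer: €10,733 − €5,795 = €4,938.
#2 (€1,974): deductible already satisfied, so member's share is 40% × €1,974 = €789.60. Member pays €789.60; OOP now €6,584.60. Plan pays €1,974 − €789.60 = €1,184.40.
#3 (€8,672): 40% coinsurance on €8,672 = €3,468.80. Adding that to €6,584.60 gives €10,053.40, past the €9,000 cap; member pays only €9,000 − €6,584.60 = €2,415.40. Plan pays €8,672 − €2,415.40 = €6,256.60.

€6,256.60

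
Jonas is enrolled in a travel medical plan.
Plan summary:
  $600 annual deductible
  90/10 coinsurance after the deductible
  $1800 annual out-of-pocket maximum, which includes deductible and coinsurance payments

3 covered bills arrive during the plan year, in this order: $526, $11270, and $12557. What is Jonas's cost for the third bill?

Claim 1 — $526: fully absorbed by the deductible. Traveler pays $526; OOP now $526.
Claim 2 — $11270: $74 to deductible, leaving $11196; 10% of $11196 = $1119.60. Cost to traveler: $1193.60. OOP to date $1719.60.
Claim 3 — $12557: 10% coinsurance on $12557 = $1255.70. That would push OOP to $2975.30, over the $1800 cap, so traveler pays $1800 − $1719.60 = $80.40.

$80.40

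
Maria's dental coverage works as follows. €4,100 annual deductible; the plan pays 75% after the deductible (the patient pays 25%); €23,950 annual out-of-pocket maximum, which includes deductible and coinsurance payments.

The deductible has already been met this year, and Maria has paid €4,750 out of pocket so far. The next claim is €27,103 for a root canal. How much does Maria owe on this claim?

The deductible is already satisfied, so the full bill goes to coinsurance.
Coinsurance: €27,103 × 25% = €6,775.75.
Cumulative spending €4,750 + €6,775.75 = €11,525.75 stays under the €23,950 maximum.

€6,775.75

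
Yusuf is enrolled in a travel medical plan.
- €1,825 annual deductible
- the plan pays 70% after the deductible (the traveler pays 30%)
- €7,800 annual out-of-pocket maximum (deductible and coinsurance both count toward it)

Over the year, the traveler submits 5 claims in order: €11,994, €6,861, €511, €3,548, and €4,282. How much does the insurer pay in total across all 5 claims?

Claim 1 — €11,994: €1,825 finishes the deductible; €10,169 goes to coinsurance; traveler's 30% is €3,050.70. Traveler owes €4,875.70 (running OOP €4,875.70). Insurer: €11,994 − €4,875.70 = €7,118.30.
Claim 2 — €6,861: deductible already satisfied, so traveler's share is 30% × €6,861 = €2,058.30. Traveler pays €2,058.30; OOP now €6,934. Plan pays €6,861 − €2,058.30 = €4,802.70.
Claim 3 — €511: deductible met; 30% of €511 = €153.30. Traveler owes €153.30 (running OOP €7,087.30). Plan pays €511 − €153.30 = €357.70.
Claim 4 — €3,548: deductible already satisfied, so traveler's share is 30% × €3,548 = €1,064.40. That would push OOP to €8,151.70, over the €7,800 cap, so traveler pays €7,800 − €7,087.30 = €712.70. Plan pays €3,548 − €712.70 = €2,835.30.
Claim 5 — €4,282: deductible met; 30% of €4,282 = €1,284.60. OOP would hit €9,084.60 > €7,800, so the cap limits the traveler to €7,800 − €7,800 = €0. Insurer: €4,282 − €0 = €4,282.
Insurer total: €7,118.30 + €4,802.70 + €357.70 + €2,835.30 + €4,282 = €19,396.

€19,396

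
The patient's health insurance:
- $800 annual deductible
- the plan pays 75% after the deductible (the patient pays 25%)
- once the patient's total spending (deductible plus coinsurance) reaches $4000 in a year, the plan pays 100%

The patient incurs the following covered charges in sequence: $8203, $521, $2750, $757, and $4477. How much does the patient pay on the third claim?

$687.50

Claim 1 ($8203): $800 finishes the deductible; $7403 goes to coinsurance; coinsurance $7403 × 25% = $1850.75. Cost to patient: $2650.75. OOP to date $2650.75.
Claim 2 ($521): deductible already satisfied, so patient's share is 25% × $521 = $130.25. Cost to patient: $130.25. OOP to date $2781.
Claim 3 ($2750): deductible already satisfied, so patient's share is 25% × $2750 = $687.50. Cost to patient: $687.50. OOP to date $3468.50.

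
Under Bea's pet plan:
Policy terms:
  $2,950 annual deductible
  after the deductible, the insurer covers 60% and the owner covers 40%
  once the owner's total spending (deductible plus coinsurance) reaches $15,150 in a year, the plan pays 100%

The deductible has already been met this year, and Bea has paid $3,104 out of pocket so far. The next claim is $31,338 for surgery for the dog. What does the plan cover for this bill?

$19,292

The deductible is already satisfied, so the full bill goes to coinsurance.
40% of $31,338 = $12,535.20 falls to the owner.
Year-to-date out-of-pocket would reach $3,104 + $12,535.20 = $15,639.20, above the $15,150 maximum, so the owner pays only $15,150 − $3,104 = $12,046.
Insurer pays the balance: $31,338 − $12,046 = $19,292.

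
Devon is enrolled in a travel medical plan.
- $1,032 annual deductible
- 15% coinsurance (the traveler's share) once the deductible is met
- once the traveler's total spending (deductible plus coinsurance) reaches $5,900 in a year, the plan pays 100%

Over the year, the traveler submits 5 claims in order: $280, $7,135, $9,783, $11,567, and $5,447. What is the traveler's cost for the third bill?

#1 ($280): fully absorbed by the deductible. Traveler owes $280 (running OOP $280).
#2 ($7,135): deductible takes $752, $6,383 remains; traveler's 15% is $957.45. Traveler pays $1,709.45; OOP now $1,989.45.
#3 ($9,783): deductible met; 15% of $9,783 = $1,467.45. Cost to traveler: $1,467.45. OOP to date $3,456.90.

$1,467.45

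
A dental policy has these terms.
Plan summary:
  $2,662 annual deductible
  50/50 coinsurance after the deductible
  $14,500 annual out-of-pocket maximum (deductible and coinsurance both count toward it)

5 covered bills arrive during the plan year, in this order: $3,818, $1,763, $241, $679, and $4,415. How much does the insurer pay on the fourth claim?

Claim 1 — $3,818: $2,662 finishes the deductible; $1,156 goes to coinsurance; coinsurance $1,156 × 50% = $578. Patient owes $3,240 (running OOP $3,240). Plan pays $3,818 − $3,240 = $578.
Claim 2 — $1,763: deductible already satisfied, so patient's share is 50% × $1,763 = $881.50. Patient owes $881.50 (running OOP $4,121.50). Plan pays $1,763 − $881.50 = $881.50.
Claim 3 — $241: deductible met; 50% of $241 = $120.50. Patient pays $120.50; OOP now $4,242. Plan pays $241 − $120.50 = $120.50.
Claim 4 — $679: 50% coinsurance on $679 = $339.50. Patient owes $339.50 (running OOP $4,581.50). Plan pays $679 − $339.50 = $339.50.

$339.50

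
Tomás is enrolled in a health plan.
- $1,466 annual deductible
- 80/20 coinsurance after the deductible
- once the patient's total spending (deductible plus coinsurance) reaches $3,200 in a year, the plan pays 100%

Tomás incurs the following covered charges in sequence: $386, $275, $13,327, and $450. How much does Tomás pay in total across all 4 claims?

#1 ($386): entire amount goes to the deductible. Cost to patient: $386. OOP to date $386.
#2 ($275): fully absorbed by the deductible. Patient pays $275; OOP now $661.
#3 ($13,327): deductible takes $805, $12,522 remains; patient's 20% is $2,504.40. Together that's $805 + $2,504.40 = $3,309.40. That would push OOP to $3,970.40, over the $3,200 cap, so patient pays $3,200 − $661 = $2,539.
#4 ($450): 20% coinsurance on $450 = $90. That would push OOP to $3,290, over the $3,200 cap, so patient pays $3,200 − $3,200 = $0.
Summing the patient's payments: $386 + $275 + $2,539 + $0 = $3,200.

$3,200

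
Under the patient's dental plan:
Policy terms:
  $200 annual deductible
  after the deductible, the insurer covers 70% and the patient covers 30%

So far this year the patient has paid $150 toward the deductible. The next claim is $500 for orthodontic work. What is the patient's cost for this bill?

$185

Deductible still to meet: $200 − $150 = $50.
After the $50 deductible portion, $500 − $50 = $450 is subject to coinsurance.
Coinsurance: $450 × 30% = $135.
So the patient owes $50 + $135 = $185.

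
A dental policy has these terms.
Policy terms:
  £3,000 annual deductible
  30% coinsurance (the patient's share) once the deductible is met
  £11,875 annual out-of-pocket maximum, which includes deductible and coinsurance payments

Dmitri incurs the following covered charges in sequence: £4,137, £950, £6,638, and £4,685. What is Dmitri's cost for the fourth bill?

£1,405.50

#1 (£4,137): £3,000 to deductible, leaving £1,137; coinsurance £1,137 × 30% = £341.10. Patient owes £3,341.10 (running OOP £3,341.10).
#2 (£950): 30% coinsurance on £950 = £285. Patient owes £285 (running OOP £3,626.10).
#3 (£6,638): 30% coinsurance on £6,638 = £1,991.40. Patient pays £1,991.40; OOP now £5,617.50.
#4 (£4,685): 30% coinsurance on £4,685 = £1,405.50. Cost to patient: £1,405.50. OOP to date £7,023.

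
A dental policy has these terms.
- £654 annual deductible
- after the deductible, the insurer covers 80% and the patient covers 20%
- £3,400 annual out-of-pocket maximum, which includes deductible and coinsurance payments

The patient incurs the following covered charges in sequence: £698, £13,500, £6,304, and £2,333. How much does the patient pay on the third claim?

Bill 1, £698: deductible takes £654, £44 remains; coinsurance £44 × 20% = £8.80. Patient owes £662.80 (running OOP £662.80).
Bill 2, £13,500: deductible already satisfied, so patient's share is 20% × £13,500 = £2,700. Patient pays £2,700; OOP now £3,362.80.
Bill 3, £6,304: deductible already satisfied, so patient's share is 20% × £6,304 = £1,260.80. That would push OOP to £4,623.60, over the £3,400 cap, so patient pays £3,400 − £3,362.80 = £37.20.

£37.20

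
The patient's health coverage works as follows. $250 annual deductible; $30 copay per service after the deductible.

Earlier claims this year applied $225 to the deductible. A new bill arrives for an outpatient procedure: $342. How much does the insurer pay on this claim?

$287

$225 of the $250 deductible is already met, leaving $25.
The remaining $317 (= $342 − $25) moves to the copay.
Copay on this service: $30.
So the patient owes $25 + $30 = $55.
The insurer covers the remainder: $342 − $55 = $287.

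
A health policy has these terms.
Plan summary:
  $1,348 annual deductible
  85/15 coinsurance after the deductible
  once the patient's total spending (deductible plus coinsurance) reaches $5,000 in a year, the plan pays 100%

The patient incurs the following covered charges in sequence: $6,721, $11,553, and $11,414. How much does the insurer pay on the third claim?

#1 ($6,721): $1,348 to deductible, leaving $5,373; 15% of $5,373 = $805.95. Cost to patient: $2,153.95. OOP to date $2,153.95. Insurer: $6,721 − $2,153.95 = $4,567.05.
#2 ($11,553): deductible met; 15% of $11,553 = $1,732.95. Patient pays $1,732.95; OOP now $3,886.90. Plan pays $11,553 − $1,732.95 = $9,820.05.
#3 ($11,414): 15% coinsurance on $11,414 = $1,712.10. That would push OOP to $5,599, over the $5,000 cap, so patient pays $5,000 − $3,886.90 = $1,113.10. Plan pays $11,414 − $1,113.10 = $10,300.90.

$10,300.90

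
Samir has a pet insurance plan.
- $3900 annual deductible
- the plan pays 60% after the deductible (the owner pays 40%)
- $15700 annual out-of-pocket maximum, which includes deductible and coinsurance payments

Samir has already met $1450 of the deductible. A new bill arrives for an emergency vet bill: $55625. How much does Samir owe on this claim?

$14250

$1450 of the $3900 deductible is already met, leaving $2450.
That leaves $55625 − $2450 = $53175 for coinsurance.
Owner's 40% share of $53175 is $21270.
That puts the owner's cost at $2450 + $21270 = $23720 before any cap.
Year-to-date out-of-pocket would reach $1450 + $23720 = $25170, above the $15700 maximum, so the owner pays only $15700 − $1450 = $14250.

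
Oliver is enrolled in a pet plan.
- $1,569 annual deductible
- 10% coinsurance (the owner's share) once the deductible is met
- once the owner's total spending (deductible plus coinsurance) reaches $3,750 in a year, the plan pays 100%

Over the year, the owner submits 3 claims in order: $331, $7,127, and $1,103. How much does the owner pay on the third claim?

Claim 1 — $331: all of it applies to the deductible. Cost to owner: $331. OOP to date $331.
Claim 2 — $7,127: deductible takes $1,238, $5,889 remains; coinsurance $5,889 × 10% = $588.90. Cost to owner: $1,826.90. OOP to date $2,157.90.
Claim 3 — $1,103: 10% coinsurance on $1,103 = $110.30. Owner owes $110.30 (running OOP $2,268.20).

$110.30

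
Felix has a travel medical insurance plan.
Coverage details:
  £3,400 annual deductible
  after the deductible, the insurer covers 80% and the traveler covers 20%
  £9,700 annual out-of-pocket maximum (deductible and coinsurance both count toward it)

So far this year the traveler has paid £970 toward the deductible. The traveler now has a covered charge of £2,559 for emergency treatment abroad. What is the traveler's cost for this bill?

£970 of the £3,400 deductible is already met, leaving £2,430.
The remaining £129 (= £2,559 − £2,430) moves to coinsurance.
Coinsurance: £129 × 20% = £25.80.
So the traveler owes £2,430 + £25.80 = £2,455.80 before any cap.
Year-to-date out-of-pocket becomes £970 + £2,455.80 = £3,425.80, still under the £9,700 maximum, so no cap applies.

£2,455.80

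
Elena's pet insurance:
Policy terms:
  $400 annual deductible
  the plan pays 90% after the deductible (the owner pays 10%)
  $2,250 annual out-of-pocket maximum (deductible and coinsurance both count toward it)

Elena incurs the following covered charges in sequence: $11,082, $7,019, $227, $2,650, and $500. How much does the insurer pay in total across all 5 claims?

$19,228

Bill 1, $11,082: $400 finishes the deductible; $10,682 goes to coinsurance; owner's 10% is $1,068.20. Owner owes $1,468.20 (running OOP $1,468.20). Insurer: $11,082 − $1,468.20 = $9,613.80.
Bill 2, $7,019: 10% coinsurance on $7,019 = $701.90. Owner owes $701.90 (running OOP $2,170.10). Plan pays $7,019 − $701.90 = $6,317.10.
Bill 3, $227: deductible met; 10% of $227 = $22.70. Owner owes $22.70 (running OOP $2,192.80). Plan pays $227 − $22.70 = $204.30.
Bill 4, $2,650: deductible met; 10% of $2,650 = $265. OOP would hit $2,457.80 > $2,250, so the cap limits the owner to $2,250 − $2,192.80 = $57.20. Plan pays $2,650 − $57.20 = $2,592.80.
Bill 5, $500: deductible met; 10% of $500 = $50. OOP would hit $2,300 > $2,250, so the cap limits the owner to $2,250 − $2,250 = $0. Insurer: $500 − $0 = $500.
Insurer total: $9,613.80 + $6,317.10 + $204.30 + $2,592.80 + $500 = $19,228.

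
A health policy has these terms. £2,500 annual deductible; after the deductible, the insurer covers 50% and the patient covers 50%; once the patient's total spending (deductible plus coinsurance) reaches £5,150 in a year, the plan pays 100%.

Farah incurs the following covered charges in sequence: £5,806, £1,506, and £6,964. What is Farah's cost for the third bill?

Claim 1 (£5,806): deductible takes £2,500, £3,306 remains; coinsurance £3,306 × 50% = £1,653. Patient owes £4,153 (running OOP £4,153).
Claim 2 (£1,506): 50% coinsurance on £1,506 = £753. Patient owes £753 (running OOP £4,906).
Claim 3 (£6,964): deductible met; 50% of £6,964 = £3,482. Adding that to £4,906 gives £8,388, past the £5,150 cap; patient pays only £5,150 − £4,906 = £244.

£244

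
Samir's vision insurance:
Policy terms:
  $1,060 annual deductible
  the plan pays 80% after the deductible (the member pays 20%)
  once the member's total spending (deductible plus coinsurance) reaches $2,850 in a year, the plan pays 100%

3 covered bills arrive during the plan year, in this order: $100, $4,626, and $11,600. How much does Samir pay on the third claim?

Claim 1 — $100: fully absorbed by the deductible. Cost to member: $100. OOP to date $100.
Claim 2 — $4,626: deductible takes $960, $3,666 remains; 20% of $3,666 = $733.20. Member owes $1,693.20 (running OOP $1,793.20).
Claim 3 — $11,600: deductible already satisfied, so member's share is 20% × $11,600 = $2,320. OOP would hit $4,113.20 > $2,850, so the cap limits the member to $2,850 − $1,793.20 = $1,056.80.

$1,056.80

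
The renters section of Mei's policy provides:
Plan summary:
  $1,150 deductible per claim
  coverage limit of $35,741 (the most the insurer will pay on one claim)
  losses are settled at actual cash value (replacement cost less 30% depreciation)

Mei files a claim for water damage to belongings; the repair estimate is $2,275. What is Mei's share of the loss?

At 30% depreciation, ACV = $2,275 − $682.50 = $1,592.50.
Subtract the deductible: $1,592.50 − $1,150 = $442.50.
$442.50 is within the $35,741 limit, so the insurer pays $442.50.
Out of pocket: $2,275 − $442.50 = $1,832.50.

$1,832.50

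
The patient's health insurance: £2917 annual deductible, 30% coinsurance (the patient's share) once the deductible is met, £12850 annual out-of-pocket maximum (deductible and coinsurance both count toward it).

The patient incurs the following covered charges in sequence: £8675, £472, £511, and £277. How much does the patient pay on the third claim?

Bill 1, £8675: £2917 to deductible, leaving £5758; coinsurance £5758 × 30% = £1727.40. Patient owes £4644.40 (running OOP £4644.40).
Bill 2, £472: deductible met; 30% of £472 = £141.60. Patient owes £141.60 (running OOP £4786).
Bill 3, £511: 30% coinsurance on £511 = £153.30. Cost to patient: £153.30. OOP to date £4939.30.

£153.30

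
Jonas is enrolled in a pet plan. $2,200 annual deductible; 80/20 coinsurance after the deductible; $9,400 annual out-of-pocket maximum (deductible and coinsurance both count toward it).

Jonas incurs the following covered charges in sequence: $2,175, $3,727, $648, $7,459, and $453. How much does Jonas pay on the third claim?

$129.60

#1 ($2,175): fully absorbed by the deductible. Cost to owner: $2,175. OOP to date $2,175.
#2 ($3,727): $25 finishes the deductible; $3,702 goes to coinsurance; owner's 20% is $740.40. Cost to owner: $765.40. OOP to date $2,940.40.
#3 ($648): deductible already satisfied, so owner's share is 20% × $648 = $129.60. Cost to owner: $129.60. OOP to date $3,070.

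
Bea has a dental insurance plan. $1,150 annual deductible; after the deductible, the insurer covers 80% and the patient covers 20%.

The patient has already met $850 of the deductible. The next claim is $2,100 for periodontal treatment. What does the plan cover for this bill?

$1,440

Remaining deductible: $1,150 − $850 = $300.
After the $300 deductible portion, $2,100 − $300 = $1,800 is subject to coinsurance.
Patient's 20% share of $1,800 is $360.
So the patient owes $300 + $360 = $660.
The insurer covers the remainder: $2,100 − $660 = $1,440.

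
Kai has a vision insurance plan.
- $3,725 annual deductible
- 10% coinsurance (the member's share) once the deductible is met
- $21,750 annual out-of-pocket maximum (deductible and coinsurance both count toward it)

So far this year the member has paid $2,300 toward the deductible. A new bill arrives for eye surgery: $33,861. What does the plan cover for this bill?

Deductible still to meet: $3,725 − $2,300 = $1,425.
The remaining $32,436 (= $33,861 − $1,425) moves to coinsurance.
Member's 10% share of $32,436 is $3,243.60.
So the member owes $1,425 + $3,243.60 = $4,668.60 before any cap.
Total out-of-pocket so far would be $2,300 + $4,668.60 = $6,968.60, below the $21,750 cap — no reduction.
The plan picks up $33,861 − $4,668.60 = $29,192.40.

$29,192.40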